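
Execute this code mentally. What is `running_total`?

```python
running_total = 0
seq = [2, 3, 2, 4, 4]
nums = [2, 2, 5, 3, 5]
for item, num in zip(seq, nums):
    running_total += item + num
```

Let's trace through this code step by step.

Initialize: running_total = 0
Initialize: seq = [2, 3, 2, 4, 4]
Initialize: nums = [2, 2, 5, 3, 5]
Entering loop: for item, num in zip(seq, nums):

After execution: running_total = 32
32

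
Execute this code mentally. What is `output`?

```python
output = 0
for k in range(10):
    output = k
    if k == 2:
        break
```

Let's trace through this code step by step.

Initialize: output = 0
Entering loop: for k in range(10):

After execution: output = 2
2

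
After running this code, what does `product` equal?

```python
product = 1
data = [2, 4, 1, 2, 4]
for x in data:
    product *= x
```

Let's trace through this code step by step.

Initialize: product = 1
Initialize: data = [2, 4, 1, 2, 4]
Entering loop: for x in data:

After execution: product = 64
64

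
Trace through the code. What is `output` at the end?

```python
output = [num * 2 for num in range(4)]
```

Let's trace through this code step by step.

Initialize: output = [num * 2 for num in range(4)]

After execution: output = [0, 2, 4, 6]
[0, 2, 4, 6]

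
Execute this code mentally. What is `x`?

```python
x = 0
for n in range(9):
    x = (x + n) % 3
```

Let's trace through this code step by step.

Initialize: x = 0
Entering loop: for n in range(9):

After execution: x = 0
0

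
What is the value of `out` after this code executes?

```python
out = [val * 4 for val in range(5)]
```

Let's trace through this code step by step.

Initialize: out = [val * 4 for val in range(5)]

After execution: out = [0, 4, 8, 12, 16]
[0, 4, 8, 12, 16]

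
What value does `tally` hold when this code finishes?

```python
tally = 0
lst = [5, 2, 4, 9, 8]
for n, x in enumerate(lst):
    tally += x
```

Let's trace through this code step by step.

Initialize: tally = 0
Initialize: lst = [5, 2, 4, 9, 8]
Entering loop: for n, x in enumerate(lst):

After execution: tally = 28
28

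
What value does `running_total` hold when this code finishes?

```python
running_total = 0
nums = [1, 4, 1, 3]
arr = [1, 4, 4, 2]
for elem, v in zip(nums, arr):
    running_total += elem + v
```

Let's trace through this code step by step.

Initialize: running_total = 0
Initialize: nums = [1, 4, 1, 3]
Initialize: arr = [1, 4, 4, 2]
Entering loop: for elem, v in zip(nums, arr):

After execution: running_total = 20
20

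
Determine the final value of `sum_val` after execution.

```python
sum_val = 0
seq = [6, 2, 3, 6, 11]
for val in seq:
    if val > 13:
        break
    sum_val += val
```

Let's trace through this code step by step.

Initialize: sum_val = 0
Initialize: seq = [6, 2, 3, 6, 11]
Entering loop: for val in seq:

After execution: sum_val = 28
28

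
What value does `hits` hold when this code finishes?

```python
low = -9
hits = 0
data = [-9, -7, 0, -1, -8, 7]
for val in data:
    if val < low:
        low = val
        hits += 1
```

Let's trace through this code step by step.

Initialize: low = -9
Initialize: hits = 0
Initialize: data = [-9, -7, 0, -1, -8, 7]
Entering loop: for val in data:

After execution: hits = 0
0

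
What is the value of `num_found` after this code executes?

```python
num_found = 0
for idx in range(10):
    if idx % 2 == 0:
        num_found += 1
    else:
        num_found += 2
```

Let's trace through this code step by step.

Initialize: num_found = 0
Entering loop: for idx in range(10):

After execution: num_found = 15
15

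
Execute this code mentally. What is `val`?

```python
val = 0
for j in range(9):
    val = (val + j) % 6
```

Let's trace through this code step by step.

Initialize: val = 0
Entering loop: for j in range(9):

After execution: val = 0
0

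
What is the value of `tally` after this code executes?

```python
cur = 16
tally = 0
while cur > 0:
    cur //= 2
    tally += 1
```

Let's trace through this code step by step.

Initialize: cur = 16
Initialize: tally = 0
Entering loop: while cur > 0:

After execution: tally = 5
5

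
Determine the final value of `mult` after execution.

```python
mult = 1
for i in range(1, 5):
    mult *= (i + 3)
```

Let's trace through this code step by step.

Initialize: mult = 1
Entering loop: for i in range(1, 5):

After execution: mult = 840
840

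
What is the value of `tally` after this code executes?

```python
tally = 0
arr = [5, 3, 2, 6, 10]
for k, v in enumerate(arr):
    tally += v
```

Let's trace through this code step by step.

Initialize: tally = 0
Initialize: arr = [5, 3, 2, 6, 10]
Entering loop: for k, v in enumerate(arr):

After execution: tally = 26
26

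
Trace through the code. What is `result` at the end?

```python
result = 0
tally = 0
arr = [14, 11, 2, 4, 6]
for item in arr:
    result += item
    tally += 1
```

Let's trace through this code step by step.

Initialize: result = 0
Initialize: tally = 0
Initialize: arr = [14, 11, 2, 4, 6]
Entering loop: for item in arr:

After execution: result = 37
37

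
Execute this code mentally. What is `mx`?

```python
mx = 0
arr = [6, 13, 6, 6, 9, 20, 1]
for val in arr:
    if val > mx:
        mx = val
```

Let's trace through this code step by step.

Initialize: mx = 0
Initialize: arr = [6, 13, 6, 6, 9, 20, 1]
Entering loop: for val in arr:

After execution: mx = 20
20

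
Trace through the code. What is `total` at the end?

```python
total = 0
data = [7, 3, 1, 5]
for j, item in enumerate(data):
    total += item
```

Let's trace through this code step by step.

Initialize: total = 0
Initialize: data = [7, 3, 1, 5]
Entering loop: for j, item in enumerate(data):

After execution: total = 16
16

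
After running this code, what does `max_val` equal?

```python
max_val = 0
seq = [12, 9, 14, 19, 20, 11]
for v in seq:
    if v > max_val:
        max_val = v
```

Let's trace through this code step by step.

Initialize: max_val = 0
Initialize: seq = [12, 9, 14, 19, 20, 11]
Entering loop: for v in seq:

After execution: max_val = 20
20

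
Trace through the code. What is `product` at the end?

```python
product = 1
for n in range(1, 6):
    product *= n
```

Let's trace through this code step by step.

Initialize: product = 1
Entering loop: for n in range(1, 6):

After execution: product = 120
120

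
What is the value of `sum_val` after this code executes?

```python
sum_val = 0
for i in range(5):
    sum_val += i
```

Let's trace through this code step by step.

Initialize: sum_val = 0
Entering loop: for i in range(5):

After execution: sum_val = 10
10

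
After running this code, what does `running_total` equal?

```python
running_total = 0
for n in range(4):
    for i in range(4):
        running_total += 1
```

Let's trace through this code step by step.

Initialize: running_total = 0
Entering loop: for n in range(4):

After execution: running_total = 16
16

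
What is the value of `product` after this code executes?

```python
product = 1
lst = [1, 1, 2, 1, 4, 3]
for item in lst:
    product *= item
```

Let's trace through this code step by step.

Initialize: product = 1
Initialize: lst = [1, 1, 2, 1, 4, 3]
Entering loop: for item in lst:

After execution: product = 24
24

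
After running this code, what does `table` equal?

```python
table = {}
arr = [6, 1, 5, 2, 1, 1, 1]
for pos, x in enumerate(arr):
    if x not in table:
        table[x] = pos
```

Let's trace through this code step by step.

Initialize: table = {}
Initialize: arr = [6, 1, 5, 2, 1, 1, 1]
Entering loop: for pos, x in enumerate(arr):

After execution: table = {6: 0, 1: 1, 5: 2, 2: 3}
{6: 0, 1: 1, 5: 2, 2: 3}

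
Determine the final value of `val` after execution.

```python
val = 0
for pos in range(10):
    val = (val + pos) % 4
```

Let's trace through this code step by step.

Initialize: val = 0
Entering loop: for pos in range(10):

After execution: val = 1
1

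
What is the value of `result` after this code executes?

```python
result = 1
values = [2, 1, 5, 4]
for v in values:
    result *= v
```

Let's trace through this code step by step.

Initialize: result = 1
Initialize: values = [2, 1, 5, 4]
Entering loop: for v in values:

After execution: result = 40
40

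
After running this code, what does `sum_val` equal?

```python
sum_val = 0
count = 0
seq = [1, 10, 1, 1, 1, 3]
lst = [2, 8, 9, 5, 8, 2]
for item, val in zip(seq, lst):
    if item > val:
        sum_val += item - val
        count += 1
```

Let's trace through this code step by step.

Initialize: sum_val = 0
Initialize: count = 0
Initialize: seq = [1, 10, 1, 1, 1, 3]
Initialize: lst = [2, 8, 9, 5, 8, 2]
Entering loop: for item, val in zip(seq, lst):

After execution: sum_val = 3
3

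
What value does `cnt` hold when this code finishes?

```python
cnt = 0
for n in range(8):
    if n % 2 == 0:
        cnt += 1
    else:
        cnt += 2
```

Let's trace through this code step by step.

Initialize: cnt = 0
Entering loop: for n in range(8):

After execution: cnt = 12
12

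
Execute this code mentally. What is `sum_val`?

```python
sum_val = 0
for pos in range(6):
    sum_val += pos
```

Let's trace through this code step by step.

Initialize: sum_val = 0
Entering loop: for pos in range(6):

After execution: sum_val = 15
15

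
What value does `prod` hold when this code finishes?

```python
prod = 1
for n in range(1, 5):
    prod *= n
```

Let's trace through this code step by step.

Initialize: prod = 1
Entering loop: for n in range(1, 5):

After execution: prod = 24
24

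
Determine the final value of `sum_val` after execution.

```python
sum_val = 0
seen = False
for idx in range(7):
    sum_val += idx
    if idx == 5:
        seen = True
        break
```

Let's trace through this code step by step.

Initialize: sum_val = 0
Initialize: seen = False
Entering loop: for idx in range(7):

After execution: sum_val = 15
15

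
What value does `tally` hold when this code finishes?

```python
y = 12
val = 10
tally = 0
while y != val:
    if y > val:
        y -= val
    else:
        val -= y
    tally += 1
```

Let's trace through this code step by step.

Initialize: y = 12
Initialize: val = 10
Initialize: tally = 0
Entering loop: while y != val:

After execution: tally = 5
5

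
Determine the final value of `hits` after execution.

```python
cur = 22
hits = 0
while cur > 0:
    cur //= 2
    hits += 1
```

Let's trace through this code step by step.

Initialize: cur = 22
Initialize: hits = 0
Entering loop: while cur > 0:

After execution: hits = 5
5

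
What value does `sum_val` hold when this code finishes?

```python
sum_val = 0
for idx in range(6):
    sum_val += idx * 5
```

Let's trace through this code step by step.

Initialize: sum_val = 0
Entering loop: for idx in range(6):

After execution: sum_val = 75
75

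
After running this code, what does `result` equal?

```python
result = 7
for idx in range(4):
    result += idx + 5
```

Let's trace through this code step by step.

Initialize: result = 7
Entering loop: for idx in range(4):

After execution: result = 33
33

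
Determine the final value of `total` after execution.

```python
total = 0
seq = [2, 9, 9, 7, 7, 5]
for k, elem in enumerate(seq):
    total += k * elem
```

Let's trace through this code step by step.

Initialize: total = 0
Initialize: seq = [2, 9, 9, 7, 7, 5]
Entering loop: for k, elem in enumerate(seq):

After execution: total = 101
101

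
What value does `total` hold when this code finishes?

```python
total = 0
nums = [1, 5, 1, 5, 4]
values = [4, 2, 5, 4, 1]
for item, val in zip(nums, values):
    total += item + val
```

Let's trace through this code step by step.

Initialize: total = 0
Initialize: nums = [1, 5, 1, 5, 4]
Initialize: values = [4, 2, 5, 4, 1]
Entering loop: for item, val in zip(nums, values):

After execution: total = 32
32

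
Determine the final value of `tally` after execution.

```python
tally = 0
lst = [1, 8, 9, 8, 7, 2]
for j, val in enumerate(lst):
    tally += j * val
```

Let's trace through this code step by step.

Initialize: tally = 0
Initialize: lst = [1, 8, 9, 8, 7, 2]
Entering loop: for j, val in enumerate(lst):

After execution: tally = 88
88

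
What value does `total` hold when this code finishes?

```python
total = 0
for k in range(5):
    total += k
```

Let's trace through this code step by step.

Initialize: total = 0
Entering loop: for k in range(5):

After execution: total = 10
10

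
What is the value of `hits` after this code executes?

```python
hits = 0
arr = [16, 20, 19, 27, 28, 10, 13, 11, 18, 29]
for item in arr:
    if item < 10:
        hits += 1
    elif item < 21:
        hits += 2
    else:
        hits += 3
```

Let's trace through this code step by step.

Initialize: hits = 0
Initialize: arr = [16, 20, 19, 27, 28, 10, 13, 11, 18, 29]
Entering loop: for item in arr:

After execution: hits = 23
23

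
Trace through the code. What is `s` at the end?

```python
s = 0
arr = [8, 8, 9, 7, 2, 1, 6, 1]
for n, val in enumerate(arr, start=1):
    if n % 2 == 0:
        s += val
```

Let's trace through this code step by step.

Initialize: s = 0
Initialize: arr = [8, 8, 9, 7, 2, 1, 6, 1]
Entering loop: for n, val in enumerate(arr, start=1):

After execution: s = 17
17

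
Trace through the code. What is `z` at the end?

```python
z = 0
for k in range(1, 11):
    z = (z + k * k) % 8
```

Let's trace through this code step by step.

Initialize: z = 0
Entering loop: for k in range(1, 11):

After execution: z = 1
1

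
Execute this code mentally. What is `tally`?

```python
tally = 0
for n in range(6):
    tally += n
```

Let's trace through this code step by step.

Initialize: tally = 0
Entering loop: for n in range(6):

After execution: tally = 15
15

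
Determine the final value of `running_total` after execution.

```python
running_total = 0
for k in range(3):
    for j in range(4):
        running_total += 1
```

Let's trace through this code step by step.

Initialize: running_total = 0
Entering loop: for k in range(3):

After execution: running_total = 12
12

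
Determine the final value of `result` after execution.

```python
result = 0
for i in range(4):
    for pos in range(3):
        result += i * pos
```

Let's trace through this code step by step.

Initialize: result = 0
Entering loop: for i in range(4):

After execution: result = 18
18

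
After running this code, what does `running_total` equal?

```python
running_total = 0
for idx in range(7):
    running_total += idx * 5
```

Let's trace through this code step by step.

Initialize: running_total = 0
Entering loop: for idx in range(7):

After execution: running_total = 105
105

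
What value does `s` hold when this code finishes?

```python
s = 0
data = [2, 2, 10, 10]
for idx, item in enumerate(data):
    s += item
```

Let's trace through this code step by step.

Initialize: s = 0
Initialize: data = [2, 2, 10, 10]
Entering loop: for idx, item in enumerate(data):

After execution: s = 24
24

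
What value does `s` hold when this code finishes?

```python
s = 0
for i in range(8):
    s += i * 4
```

Let's trace through this code step by step.

Initialize: s = 0
Entering loop: for i in range(8):

After execution: s = 112
112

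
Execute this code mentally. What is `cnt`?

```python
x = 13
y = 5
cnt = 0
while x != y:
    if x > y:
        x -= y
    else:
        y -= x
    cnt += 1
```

Let's trace through this code step by step.

Initialize: x = 13
Initialize: y = 5
Initialize: cnt = 0
Entering loop: while x != y:

After execution: cnt = 5
5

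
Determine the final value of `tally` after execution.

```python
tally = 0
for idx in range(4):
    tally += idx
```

Let's trace through this code step by step.

Initialize: tally = 0
Entering loop: for idx in range(4):

After execution: tally = 6
6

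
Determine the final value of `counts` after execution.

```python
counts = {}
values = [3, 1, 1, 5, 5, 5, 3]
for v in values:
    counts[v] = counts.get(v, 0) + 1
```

Let's trace through this code step by step.

Initialize: counts = {}
Initialize: values = [3, 1, 1, 5, 5, 5, 3]
Entering loop: for v in values:

After execution: counts = {3: 2, 1: 2, 5: 3}
{3: 2, 1: 2, 5: 3}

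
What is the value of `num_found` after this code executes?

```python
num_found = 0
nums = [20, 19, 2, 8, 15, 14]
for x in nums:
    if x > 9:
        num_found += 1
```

Let's trace through this code step by step.

Initialize: num_found = 0
Initialize: nums = [20, 19, 2, 8, 15, 14]
Entering loop: for x in nums:

After execution: num_found = 4
4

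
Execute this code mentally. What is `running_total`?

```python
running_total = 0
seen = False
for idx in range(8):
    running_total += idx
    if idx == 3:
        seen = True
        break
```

Let's trace through this code step by step.

Initialize: running_total = 0
Initialize: seen = False
Entering loop: for idx in range(8):

After execution: running_total = 6
6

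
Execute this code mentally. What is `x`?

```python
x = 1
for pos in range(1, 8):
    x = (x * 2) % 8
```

Let's trace through this code step by step.

Initialize: x = 1
Entering loop: for pos in range(1, 8):

After execution: x = 0
0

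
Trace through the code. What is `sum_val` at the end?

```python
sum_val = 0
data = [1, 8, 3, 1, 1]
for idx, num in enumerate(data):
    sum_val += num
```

Let's trace through this code step by step.

Initialize: sum_val = 0
Initialize: data = [1, 8, 3, 1, 1]
Entering loop: for idx, num in enumerate(data):

After execution: sum_val = 14
14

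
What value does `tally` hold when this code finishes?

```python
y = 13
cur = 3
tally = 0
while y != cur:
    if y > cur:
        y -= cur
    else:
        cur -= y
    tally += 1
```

Let's trace through this code step by step.

Initialize: y = 13
Initialize: cur = 3
Initialize: tally = 0
Entering loop: while y != cur:

After execution: tally = 6
6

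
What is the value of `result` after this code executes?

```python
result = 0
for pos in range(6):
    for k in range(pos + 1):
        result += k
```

Let's trace through this code step by step.

Initialize: result = 0
Entering loop: for pos in range(6):

After execution: result = 35
35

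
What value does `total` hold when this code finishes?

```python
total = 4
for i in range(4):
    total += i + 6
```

Let's trace through this code step by step.

Initialize: total = 4
Entering loop: for i in range(4):

After execution: total = 34
34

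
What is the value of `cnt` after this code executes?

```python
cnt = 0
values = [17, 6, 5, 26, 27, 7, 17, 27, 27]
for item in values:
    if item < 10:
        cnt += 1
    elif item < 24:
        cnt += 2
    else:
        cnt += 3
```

Let's trace through this code step by step.

Initialize: cnt = 0
Initialize: values = [17, 6, 5, 26, 27, 7, 17, 27, 27]
Entering loop: for item in values:

After execution: cnt = 19
19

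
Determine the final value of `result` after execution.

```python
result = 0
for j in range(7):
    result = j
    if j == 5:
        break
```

Let's trace through this code step by step.

Initialize: result = 0
Entering loop: for j in range(7):

After execution: result = 5
5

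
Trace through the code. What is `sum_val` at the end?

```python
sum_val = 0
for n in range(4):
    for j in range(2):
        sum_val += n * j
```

Let's trace through this code step by step.

Initialize: sum_val = 0
Entering loop: for n in range(4):

After execution: sum_val = 6
6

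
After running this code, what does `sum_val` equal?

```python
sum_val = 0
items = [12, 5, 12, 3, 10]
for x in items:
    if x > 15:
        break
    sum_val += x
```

Let's trace through this code step by step.

Initialize: sum_val = 0
Initialize: items = [12, 5, 12, 3, 10]
Entering loop: for x in items:

After execution: sum_val = 42
42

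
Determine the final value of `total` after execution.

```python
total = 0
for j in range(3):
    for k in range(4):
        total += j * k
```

Let's trace through this code step by step.

Initialize: total = 0
Entering loop: for j in range(3):

After execution: total = 18
18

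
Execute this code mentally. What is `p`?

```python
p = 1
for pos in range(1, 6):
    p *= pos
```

Let's trace through this code step by step.

Initialize: p = 1
Entering loop: for pos in range(1, 6):

After execution: p = 120
120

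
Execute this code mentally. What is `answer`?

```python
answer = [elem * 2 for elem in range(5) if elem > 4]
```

Let's trace through this code step by step.

Initialize: answer = [elem * 2 for elem in range(5) if elem > 4]

After execution: answer = []
[]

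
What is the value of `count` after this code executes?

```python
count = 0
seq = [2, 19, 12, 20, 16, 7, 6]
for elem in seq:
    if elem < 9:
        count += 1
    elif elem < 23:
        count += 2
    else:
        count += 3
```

Let's trace through this code step by step.

Initialize: count = 0
Initialize: seq = [2, 19, 12, 20, 16, 7, 6]
Entering loop: for elem in seq:

After execution: count = 11
11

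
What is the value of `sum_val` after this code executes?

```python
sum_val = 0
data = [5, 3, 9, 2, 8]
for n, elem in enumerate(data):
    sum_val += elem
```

Let's trace through this code step by step.

Initialize: sum_val = 0
Initialize: data = [5, 3, 9, 2, 8]
Entering loop: for n, elem in enumerate(data):

After execution: sum_val = 27
27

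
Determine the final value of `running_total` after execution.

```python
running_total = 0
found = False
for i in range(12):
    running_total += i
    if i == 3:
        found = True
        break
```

Let's trace through this code step by step.

Initialize: running_total = 0
Initialize: found = False
Entering loop: for i in range(12):

After execution: running_total = 6
6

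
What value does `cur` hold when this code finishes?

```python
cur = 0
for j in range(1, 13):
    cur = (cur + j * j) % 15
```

Let's trace through this code step by step.

Initialize: cur = 0
Entering loop: for j in range(1, 13):

After execution: cur = 5
5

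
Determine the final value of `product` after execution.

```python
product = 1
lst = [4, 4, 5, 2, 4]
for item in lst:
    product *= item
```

Let's trace through this code step by step.

Initialize: product = 1
Initialize: lst = [4, 4, 5, 2, 4]
Entering loop: for item in lst:

After execution: product = 640
640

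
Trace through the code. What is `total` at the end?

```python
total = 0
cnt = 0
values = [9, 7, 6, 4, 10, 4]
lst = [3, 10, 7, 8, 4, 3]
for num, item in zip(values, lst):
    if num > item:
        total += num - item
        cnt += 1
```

Let's trace through this code step by step.

Initialize: total = 0
Initialize: cnt = 0
Initialize: values = [9, 7, 6, 4, 10, 4]
Initialize: lst = [3, 10, 7, 8, 4, 3]
Entering loop: for num, item in zip(values, lst):

After execution: total = 13
13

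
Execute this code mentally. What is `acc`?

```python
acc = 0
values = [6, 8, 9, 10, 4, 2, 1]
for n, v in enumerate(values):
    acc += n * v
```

Let's trace through this code step by step.

Initialize: acc = 0
Initialize: values = [6, 8, 9, 10, 4, 2, 1]
Entering loop: for n, v in enumerate(values):

After execution: acc = 88
88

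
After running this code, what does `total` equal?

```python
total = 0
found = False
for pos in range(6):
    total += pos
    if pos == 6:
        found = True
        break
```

Let's trace through this code step by step.

Initialize: total = 0
Initialize: found = False
Entering loop: for pos in range(6):

After execution: total = 15
15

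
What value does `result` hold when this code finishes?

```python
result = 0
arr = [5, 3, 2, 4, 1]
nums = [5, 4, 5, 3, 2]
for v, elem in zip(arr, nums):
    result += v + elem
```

Let's trace through this code step by step.

Initialize: result = 0
Initialize: arr = [5, 3, 2, 4, 1]
Initialize: nums = [5, 4, 5, 3, 2]
Entering loop: for v, elem in zip(arr, nums):

After execution: result = 34
34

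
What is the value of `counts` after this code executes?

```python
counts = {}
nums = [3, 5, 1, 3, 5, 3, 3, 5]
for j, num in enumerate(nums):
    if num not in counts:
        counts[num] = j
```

Let's trace through this code step by step.

Initialize: counts = {}
Initialize: nums = [3, 5, 1, 3, 5, 3, 3, 5]
Entering loop: for j, num in enumerate(nums):

After execution: counts = {3: 0, 5: 1, 1: 2}
{3: 0, 5: 1, 1: 2}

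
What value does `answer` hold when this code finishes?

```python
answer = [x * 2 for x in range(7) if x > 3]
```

Let's trace through this code step by step.

Initialize: answer = [x * 2 for x in range(7) if x > 3]

After execution: answer = [8, 10, 12]
[8, 10, 12]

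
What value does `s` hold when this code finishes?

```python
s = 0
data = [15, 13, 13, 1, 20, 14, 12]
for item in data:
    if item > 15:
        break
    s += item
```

Let's trace through this code step by step.

Initialize: s = 0
Initialize: data = [15, 13, 13, 1, 20, 14, 12]
Entering loop: for item in data:

After execution: s = 42
42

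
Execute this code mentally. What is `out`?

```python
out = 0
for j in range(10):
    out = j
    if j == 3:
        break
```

Let's trace through this code step by step.

Initialize: out = 0
Entering loop: for j in range(10):

After execution: out = 3
3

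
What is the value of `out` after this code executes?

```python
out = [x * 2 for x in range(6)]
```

Let's trace through this code step by step.

Initialize: out = [x * 2 for x in range(6)]

After execution: out = [0, 2, 4, 6, 8, 10]
[0, 2, 4, 6, 8, 10]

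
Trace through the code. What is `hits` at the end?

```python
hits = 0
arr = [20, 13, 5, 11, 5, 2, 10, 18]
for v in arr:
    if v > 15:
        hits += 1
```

Let's trace through this code step by step.

Initialize: hits = 0
Initialize: arr = [20, 13, 5, 11, 5, 2, 10, 18]
Entering loop: for v in arr:

After execution: hits = 2
2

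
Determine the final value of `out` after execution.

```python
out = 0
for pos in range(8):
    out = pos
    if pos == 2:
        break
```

Let's trace through this code step by step.

Initialize: out = 0
Entering loop: for pos in range(8):

After execution: out = 2
2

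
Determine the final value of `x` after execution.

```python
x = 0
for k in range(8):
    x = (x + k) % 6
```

Let's trace through this code step by step.

Initialize: x = 0
Entering loop: for k in range(8):

After execution: x = 4
4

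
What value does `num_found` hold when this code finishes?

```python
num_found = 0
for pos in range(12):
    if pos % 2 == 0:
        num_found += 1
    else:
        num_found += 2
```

Let's trace through this code step by step.

Initialize: num_found = 0
Entering loop: for pos in range(12):

After execution: num_found = 18
18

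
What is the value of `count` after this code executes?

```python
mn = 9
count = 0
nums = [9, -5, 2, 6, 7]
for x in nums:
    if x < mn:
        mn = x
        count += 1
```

Let's trace through this code step by step.

Initialize: mn = 9
Initialize: count = 0
Initialize: nums = [9, -5, 2, 6, 7]
Entering loop: for x in nums:

After execution: count = 1
1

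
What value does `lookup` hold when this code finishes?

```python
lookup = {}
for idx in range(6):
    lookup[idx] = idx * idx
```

Let's trace through this code step by step.

Initialize: lookup = {}
Entering loop: for idx in range(6):

After execution: lookup = {0: 0, 1: 1, 2: 4, 3: 9, 4: 16, 5: 25}
{0: 0, 1: 1, 2: 4, 3: 9, 4: 16, 5: 25}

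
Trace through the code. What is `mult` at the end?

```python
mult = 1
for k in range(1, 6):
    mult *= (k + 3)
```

Let's trace through this code step by step.

Initialize: mult = 1
Entering loop: for k in range(1, 6):

After execution: mult = 6720
6720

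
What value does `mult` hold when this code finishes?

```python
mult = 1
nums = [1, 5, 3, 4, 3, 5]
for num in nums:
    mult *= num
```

Let's trace through this code step by step.

Initialize: mult = 1
Initialize: nums = [1, 5, 3, 4, 3, 5]
Entering loop: for num in nums:

After execution: mult = 900
900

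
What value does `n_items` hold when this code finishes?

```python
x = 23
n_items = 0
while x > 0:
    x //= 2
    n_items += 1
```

Let's trace through this code step by step.

Initialize: x = 23
Initialize: n_items = 0
Entering loop: while x > 0:

After execution: n_items = 5
5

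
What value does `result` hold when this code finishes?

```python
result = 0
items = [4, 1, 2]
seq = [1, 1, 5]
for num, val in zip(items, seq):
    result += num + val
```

Let's trace through this code step by step.

Initialize: result = 0
Initialize: items = [4, 1, 2]
Initialize: seq = [1, 1, 5]
Entering loop: for num, val in zip(items, seq):

After execution: result = 14
14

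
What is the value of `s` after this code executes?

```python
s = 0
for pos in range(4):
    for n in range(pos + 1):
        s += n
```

Let's trace through this code step by step.

Initialize: s = 0
Entering loop: for pos in range(4):

After execution: s = 10
10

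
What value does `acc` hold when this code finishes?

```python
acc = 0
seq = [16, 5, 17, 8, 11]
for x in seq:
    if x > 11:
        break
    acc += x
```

Let's trace through this code step by step.

Initialize: acc = 0
Initialize: seq = [16, 5, 17, 8, 11]
Entering loop: for x in seq:

After execution: acc = 0
0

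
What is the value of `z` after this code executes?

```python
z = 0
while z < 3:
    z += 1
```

Let's trace through this code step by step.

Initialize: z = 0
Entering loop: while z < 3:

After execution: z = 3
3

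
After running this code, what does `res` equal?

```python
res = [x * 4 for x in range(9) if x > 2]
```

Let's trace through this code step by step.

Initialize: res = [x * 4 for x in range(9) if x > 2]

After execution: res = [12, 16, 20, 24, 28, 32]
[12, 16, 20, 24, 28, 32]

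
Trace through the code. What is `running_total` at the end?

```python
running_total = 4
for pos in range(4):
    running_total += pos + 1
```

Let's trace through this code step by step.

Initialize: running_total = 4
Entering loop: for pos in range(4):

After execution: running_total = 14
14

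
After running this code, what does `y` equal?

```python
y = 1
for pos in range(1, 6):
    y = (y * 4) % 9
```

Let's trace through this code step by step.

Initialize: y = 1
Entering loop: for pos in range(1, 6):

After execution: y = 7
7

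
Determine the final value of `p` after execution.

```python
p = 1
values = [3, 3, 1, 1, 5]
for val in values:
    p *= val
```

Let's trace through this code step by step.

Initialize: p = 1
Initialize: values = [3, 3, 1, 1, 5]
Entering loop: for val in values:

After execution: p = 45
45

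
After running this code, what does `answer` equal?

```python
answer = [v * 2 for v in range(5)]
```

Let's trace through this code step by step.

Initialize: answer = [v * 2 for v in range(5)]

After execution: answer = [0, 2, 4, 6, 8]
[0, 2, 4, 6, 8]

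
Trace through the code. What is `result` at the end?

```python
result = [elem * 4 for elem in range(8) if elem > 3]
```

Let's trace through this code step by step.

Initialize: result = [elem * 4 for elem in range(8) if elem > 3]

After execution: result = [16, 20, 24, 28]
[16, 20, 24, 28]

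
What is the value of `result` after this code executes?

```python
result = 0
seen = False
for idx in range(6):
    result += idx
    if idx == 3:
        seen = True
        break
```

Let's trace through this code step by step.

Initialize: result = 0
Initialize: seen = False
Entering loop: for idx in range(6):

After execution: result = 6
6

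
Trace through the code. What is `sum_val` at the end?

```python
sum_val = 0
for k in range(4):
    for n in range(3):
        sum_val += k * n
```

Let's trace through this code step by step.

Initialize: sum_val = 0
Entering loop: for k in range(4):

After execution: sum_val = 18
18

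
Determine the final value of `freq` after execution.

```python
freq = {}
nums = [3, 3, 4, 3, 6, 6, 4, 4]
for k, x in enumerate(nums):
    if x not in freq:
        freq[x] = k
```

Let's trace through this code step by step.

Initialize: freq = {}
Initialize: nums = [3, 3, 4, 3, 6, 6, 4, 4]
Entering loop: for k, x in enumerate(nums):

After execution: freq = {3: 0, 4: 2, 6: 4}
{3: 0, 4: 2, 6: 4}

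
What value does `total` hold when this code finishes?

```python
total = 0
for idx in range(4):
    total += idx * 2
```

Let's trace through this code step by step.

Initialize: total = 0
Entering loop: for idx in range(4):

After execution: total = 12
12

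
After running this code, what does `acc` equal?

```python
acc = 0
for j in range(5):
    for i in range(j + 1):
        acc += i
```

Let's trace through this code step by step.

Initialize: acc = 0
Entering loop: for j in range(5):

After execution: acc = 20
20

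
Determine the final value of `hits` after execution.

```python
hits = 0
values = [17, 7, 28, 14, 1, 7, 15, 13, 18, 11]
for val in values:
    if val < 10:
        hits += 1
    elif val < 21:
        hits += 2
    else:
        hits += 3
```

Let's trace through this code step by step.

Initialize: hits = 0
Initialize: values = [17, 7, 28, 14, 1, 7, 15, 13, 18, 11]
Entering loop: for val in values:

After execution: hits = 18
18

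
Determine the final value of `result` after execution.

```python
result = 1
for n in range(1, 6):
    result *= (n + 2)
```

Let's trace through this code step by step.

Initialize: result = 1
Entering loop: for n in range(1, 6):

After execution: result = 2520
2520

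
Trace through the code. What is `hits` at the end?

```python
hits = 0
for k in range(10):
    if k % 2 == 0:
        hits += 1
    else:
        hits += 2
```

Let's trace through this code step by step.

Initialize: hits = 0
Entering loop: for k in range(10):

After execution: hits = 15
15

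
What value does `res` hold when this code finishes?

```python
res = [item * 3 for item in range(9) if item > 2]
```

Let's trace through this code step by step.

Initialize: res = [item * 3 for item in range(9) if item > 2]

After execution: res = [9, 12, 15, 18, 21, 24]
[9, 12, 15, 18, 21, 24]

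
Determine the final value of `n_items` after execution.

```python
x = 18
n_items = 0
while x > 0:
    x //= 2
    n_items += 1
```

Let's trace through this code step by step.

Initialize: x = 18
Initialize: n_items = 0
Entering loop: while x > 0:

After execution: n_items = 5
5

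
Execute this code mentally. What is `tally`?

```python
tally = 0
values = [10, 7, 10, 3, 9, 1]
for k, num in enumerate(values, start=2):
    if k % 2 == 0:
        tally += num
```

Let's trace through this code step by step.

Initialize: tally = 0
Initialize: values = [10, 7, 10, 3, 9, 1]
Entering loop: for k, num in enumerate(values, start=2):

After execution: tally = 29
29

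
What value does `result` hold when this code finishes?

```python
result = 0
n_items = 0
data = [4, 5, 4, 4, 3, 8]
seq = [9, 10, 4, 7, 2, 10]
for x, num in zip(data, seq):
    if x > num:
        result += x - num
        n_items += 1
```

Let's trace through this code step by step.

Initialize: result = 0
Initialize: n_items = 0
Initialize: data = [4, 5, 4, 4, 3, 8]
Initialize: seq = [9, 10, 4, 7, 2, 10]
Entering loop: for x, num in zip(data, seq):

After execution: result = 1
1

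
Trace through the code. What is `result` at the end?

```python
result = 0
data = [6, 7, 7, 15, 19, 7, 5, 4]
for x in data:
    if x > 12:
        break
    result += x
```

Let's trace through this code step by step.

Initialize: result = 0
Initialize: data = [6, 7, 7, 15, 19, 7, 5, 4]
Entering loop: for x in data:

After execution: result = 20
20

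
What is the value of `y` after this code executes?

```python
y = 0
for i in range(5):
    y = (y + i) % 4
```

Let's trace through this code step by step.

Initialize: y = 0
Entering loop: for i in range(5):

After execution: y = 2
2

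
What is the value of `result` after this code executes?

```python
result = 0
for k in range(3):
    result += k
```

Let's trace through this code step by step.

Initialize: result = 0
Entering loop: for k in range(3):

After execution: result = 3
3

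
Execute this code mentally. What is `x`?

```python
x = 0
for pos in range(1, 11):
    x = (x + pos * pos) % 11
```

Let's trace through this code step by step.

Initialize: x = 0
Entering loop: for pos in range(1, 11):

After execution: x = 0
0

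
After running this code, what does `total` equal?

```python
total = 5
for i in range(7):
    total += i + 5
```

Let's trace through this code step by step.

Initialize: total = 5
Entering loop: for i in range(7):

After execution: total = 61
61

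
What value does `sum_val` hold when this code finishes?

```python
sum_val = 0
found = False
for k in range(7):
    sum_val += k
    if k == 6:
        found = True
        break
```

Let's trace through this code step by step.

Initialize: sum_val = 0
Initialize: found = False
Entering loop: for k in range(7):

After execution: sum_val = 21
21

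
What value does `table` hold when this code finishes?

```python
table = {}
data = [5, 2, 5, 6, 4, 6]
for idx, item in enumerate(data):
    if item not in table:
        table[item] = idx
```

Let's trace through this code step by step.

Initialize: table = {}
Initialize: data = [5, 2, 5, 6, 4, 6]
Entering loop: for idx, item in enumerate(data):

After execution: table = {5: 0, 2: 1, 6: 3, 4: 4}
{5: 0, 2: 1, 6: 3, 4: 4}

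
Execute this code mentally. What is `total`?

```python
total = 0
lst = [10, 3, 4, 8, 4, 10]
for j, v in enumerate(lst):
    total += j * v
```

Let's trace through this code step by step.

Initialize: total = 0
Initialize: lst = [10, 3, 4, 8, 4, 10]
Entering loop: for j, v in enumerate(lst):

After execution: total = 101
101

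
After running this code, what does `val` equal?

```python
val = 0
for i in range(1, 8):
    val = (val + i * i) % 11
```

Let's trace through this code step by step.

Initialize: val = 0
Entering loop: for i in range(1, 8):

After execution: val = 8
8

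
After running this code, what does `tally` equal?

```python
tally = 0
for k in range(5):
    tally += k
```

Let's trace through this code step by step.

Initialize: tally = 0
Entering loop: for k in range(5):

After execution: tally = 10
10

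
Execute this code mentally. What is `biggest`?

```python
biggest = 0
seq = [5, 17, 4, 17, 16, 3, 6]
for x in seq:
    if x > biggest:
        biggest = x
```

Let's trace through this code step by step.

Initialize: biggest = 0
Initialize: seq = [5, 17, 4, 17, 16, 3, 6]
Entering loop: for x in seq:

After execution: biggest = 17
17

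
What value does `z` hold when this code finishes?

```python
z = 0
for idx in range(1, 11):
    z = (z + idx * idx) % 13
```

Let's trace through this code step by step.

Initialize: z = 0
Entering loop: for idx in range(1, 11):

After execution: z = 8
8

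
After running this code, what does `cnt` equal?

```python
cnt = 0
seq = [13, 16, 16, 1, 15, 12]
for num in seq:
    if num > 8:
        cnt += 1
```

Let's trace through this code step by step.

Initialize: cnt = 0
Initialize: seq = [13, 16, 16, 1, 15, 12]
Entering loop: for num in seq:

After execution: cnt = 5
5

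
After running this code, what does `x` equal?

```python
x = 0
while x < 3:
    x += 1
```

Let's trace through this code step by step.

Initialize: x = 0
Entering loop: while x < 3:

After execution: x = 3
3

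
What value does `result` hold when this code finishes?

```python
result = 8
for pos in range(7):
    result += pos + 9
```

Let's trace through this code step by step.

Initialize: result = 8
Entering loop: for pos in range(7):

After execution: result = 92
92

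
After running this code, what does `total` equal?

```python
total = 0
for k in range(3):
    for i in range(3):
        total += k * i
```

Let's trace through this code step by step.

Initialize: total = 0
Entering loop: for k in range(3):

After execution: total = 9
9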